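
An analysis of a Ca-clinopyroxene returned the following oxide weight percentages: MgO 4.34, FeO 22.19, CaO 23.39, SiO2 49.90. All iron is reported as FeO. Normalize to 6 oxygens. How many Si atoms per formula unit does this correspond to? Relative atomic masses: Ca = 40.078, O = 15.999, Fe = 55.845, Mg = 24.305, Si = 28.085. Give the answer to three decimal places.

1.997 Si apfu

MgO (M=40.304): mol = 0.10768; Mg = 0.10768, O = 0.10768.
FeO (M=71.844): mol = 0.30886; Fe = 0.30886, O = 0.30886.
CaO (M=56.077): mol = 0.41711; Ca = 0.41711, O = 0.41711.
SiO2 (M=60.083): mol = 0.83052; Si = 0.83052, O = 1.66104.
ΣO = 2.49469; factor = 6/ΣO = 2.40511.
Si apfu = 0.83052 × 2.40511 = 1.997.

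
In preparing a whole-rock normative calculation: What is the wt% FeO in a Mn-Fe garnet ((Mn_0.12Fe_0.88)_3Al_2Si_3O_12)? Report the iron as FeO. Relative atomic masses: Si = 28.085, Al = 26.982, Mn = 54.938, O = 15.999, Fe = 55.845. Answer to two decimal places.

Molar mass of (Mn_0.12Fe_0.88)_3Al_2Si_3O_12 = 0.36×54.938 + 2.64×55.845 + 2×26.982 + 3×28.085 + 12×15.999 = 497.415 g/mol.
Each formula unit contains 2.64 Fe, equivalent to 2.64/1 = 2.6400 mol FeO.
M(FeO) = 1×55.845 + 1×15.999 = 71.844 g/mol.
Mass of FeO per formula unit = 2.6400 × 71.844 = 189.668 g.
FeO wt% = 189.668 / 497.415 × 100 = 38.13%.

38.13 wt%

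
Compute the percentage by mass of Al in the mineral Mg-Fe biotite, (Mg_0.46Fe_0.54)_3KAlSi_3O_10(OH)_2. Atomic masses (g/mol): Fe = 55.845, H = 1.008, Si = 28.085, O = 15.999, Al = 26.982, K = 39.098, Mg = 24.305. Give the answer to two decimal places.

5.76 mass %

M((Mg_0.46Fe_0.54)_3KAlSi_3O_10(OH)_2) = 468.349 g/mol.
Al contributes 1 × 26.982 = 26.982 g per mole.
26.982/468.349 = 0.0576 → 5.76%.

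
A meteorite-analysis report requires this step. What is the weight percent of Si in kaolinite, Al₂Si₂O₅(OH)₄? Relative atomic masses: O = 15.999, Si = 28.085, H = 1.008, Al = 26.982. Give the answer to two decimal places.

21.76 wt%

Formula mass = 2·26.982 + 2·28.085 + 9·15.999 + 4·1.008 = 258.157 g/mol, of which 56.170 g is Si.
So Si makes up 56.170/258.157 = 0.2176 of the mass, i.e. 21.76%.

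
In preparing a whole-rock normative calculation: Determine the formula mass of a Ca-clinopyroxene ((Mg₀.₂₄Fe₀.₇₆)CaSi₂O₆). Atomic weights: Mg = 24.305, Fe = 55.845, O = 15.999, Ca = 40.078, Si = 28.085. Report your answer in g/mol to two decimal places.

240.52 g/mol

Mg: 0.24 × 24.305 = 5.8332
Fe: 0.76 × 55.845 = 42.4422
Ca: 1 × 40.078 = 40.0780
Si: 2 × 28.085 = 56.1700
O: 6 × 15.999 = 95.9940
Summing the contributions gives the formula mass.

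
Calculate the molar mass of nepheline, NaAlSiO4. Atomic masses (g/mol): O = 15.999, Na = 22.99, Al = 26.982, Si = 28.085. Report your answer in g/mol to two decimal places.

142.05 g/mol

The formula mass is the sum 1*22.99 + 1*26.982 + 1*28.085 + 4*15.999.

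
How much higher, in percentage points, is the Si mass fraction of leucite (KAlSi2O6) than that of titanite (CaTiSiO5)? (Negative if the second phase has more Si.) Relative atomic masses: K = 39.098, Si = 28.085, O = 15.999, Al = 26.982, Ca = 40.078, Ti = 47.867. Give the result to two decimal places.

11.41 percentage points

First mineral: 56.170 g Si in 218.244 g formula = 25.74 wt% Si.
Second mineral: 28.085 g Si in 196.025 g formula = 14.33 wt% Si.
25.74% − 14.33% gives a difference of 11.41 percentage points.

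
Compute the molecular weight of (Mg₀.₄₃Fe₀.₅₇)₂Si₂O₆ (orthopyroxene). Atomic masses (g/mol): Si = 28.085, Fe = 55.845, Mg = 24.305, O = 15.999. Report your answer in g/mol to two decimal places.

236.73 g/mol

M = 0.86·24.305 + 1.14·55.845 + 2·28.085 + 6·15.999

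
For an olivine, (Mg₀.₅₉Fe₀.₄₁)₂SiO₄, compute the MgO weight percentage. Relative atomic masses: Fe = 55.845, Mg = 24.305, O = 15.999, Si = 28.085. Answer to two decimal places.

28.55 wt%

M((Mg₀.₅₉Fe₀.₄₁)₂SiO₄) = 166.554 g/mol; M(MgO) = 40.304 g/mol.
Moles MgO per formula unit = 1.18 Mg ÷ 1 = 1.1800.
MgO fraction = (1.1800 × 40.304) / 166.554 = 47.559/166.554 = 0.2855.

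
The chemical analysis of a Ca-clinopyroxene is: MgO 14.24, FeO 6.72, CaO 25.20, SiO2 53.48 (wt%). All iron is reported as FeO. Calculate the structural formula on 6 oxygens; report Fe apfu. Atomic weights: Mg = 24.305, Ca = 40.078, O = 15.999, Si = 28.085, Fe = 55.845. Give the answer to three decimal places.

0.210 Fe apfu

MgO: 14.24/40.304 = 0.35331 mol → 0.35331 mol Mg, 0.35331 mol O.
FeO: 6.72/71.844 = 0.09354 mol → 0.09354 mol Fe, 0.09354 mol O.
CaO: 25.20/56.077 = 0.44938 mol → 0.44938 mol Ca, 0.44938 mol O.
SiO2: 53.48/60.083 = 0.89010 mol → 0.89010 mol Si, 1.78020 mol O.
Total oxygen = 2.67643 mol. Normalization factor = 6/2.67643 = 2.24179.
Fe per 6 O = 0.09354 × 2.24179 = 0.210.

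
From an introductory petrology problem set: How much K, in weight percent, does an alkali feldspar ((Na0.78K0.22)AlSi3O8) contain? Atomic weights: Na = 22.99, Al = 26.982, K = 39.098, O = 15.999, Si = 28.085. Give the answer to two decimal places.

3.24 weight percent

M((Na0.78K0.22)AlSi3O8) = 265.763 g/mol.
K contributes 0.22 × 39.098 = 8.602 g per mole.
8.602/265.763 = 0.0324 → 3.24%.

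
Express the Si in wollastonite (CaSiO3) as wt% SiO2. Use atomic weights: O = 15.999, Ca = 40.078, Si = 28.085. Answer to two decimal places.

M(CaSiO3) = 116.160 g/mol; M(SiO2) = 60.083 g/mol.
Moles SiO2 per formula unit = 1 Si ÷ 1 = 1.0000.
SiO2 fraction = (1.0000 × 60.083) / 116.160 = 60.083/116.160 = 0.5172.

51.72 wt%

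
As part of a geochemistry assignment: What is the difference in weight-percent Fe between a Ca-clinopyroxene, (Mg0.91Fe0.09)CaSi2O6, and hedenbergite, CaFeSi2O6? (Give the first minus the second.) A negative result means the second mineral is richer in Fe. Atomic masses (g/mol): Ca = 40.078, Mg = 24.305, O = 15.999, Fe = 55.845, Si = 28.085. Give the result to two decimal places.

M((Mg0.91Fe0.09)CaSi2O6) = 219.386 g/mol, so wt% Fe = 5.026/219.386 × 100 = 2.29%.
M(CaFeSi2O6) = 248.087 g/mol, so wt% Fe = 55.845/248.087 × 100 = 22.51%.
2.29 − 22.51 = -20.22 pp.

-20.22 percentage points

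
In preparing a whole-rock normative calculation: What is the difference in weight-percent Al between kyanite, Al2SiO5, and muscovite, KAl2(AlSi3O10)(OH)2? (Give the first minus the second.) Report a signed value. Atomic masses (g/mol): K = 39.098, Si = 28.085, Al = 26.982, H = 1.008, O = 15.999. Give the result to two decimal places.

12.98 percentage points

First mineral: 53.964 g Al in 162.044 g formula = 33.30 wt% Al.
Second mineral: 80.946 g Al in 398.303 g formula = 20.32 wt% Al.
33.30% − 20.32% gives a difference of 12.98 percentage points.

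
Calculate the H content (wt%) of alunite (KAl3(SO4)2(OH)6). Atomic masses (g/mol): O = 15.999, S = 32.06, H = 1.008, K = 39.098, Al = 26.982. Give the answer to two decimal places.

1.46 wt%

M(KAl3(SO4)2(OH)6) = 414.198 g/mol.
H contributes 6 × 1.008 = 6.048 g per mole.
6.048/414.198 = 0.0146 → 1.46%.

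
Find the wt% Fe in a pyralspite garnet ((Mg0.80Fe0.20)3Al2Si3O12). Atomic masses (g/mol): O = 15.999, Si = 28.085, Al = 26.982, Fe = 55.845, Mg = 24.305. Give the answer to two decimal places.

7.94 weight percent

Formula mass = 2.40·24.305 + 0.60·55.845 + 2·26.982 + 3·28.085 + 12·15.999 = 422.046 g/mol, of which 33.507 g is Fe.
So Fe makes up 33.507/422.046 = 0.0794 of the mass, i.e. 7.94%.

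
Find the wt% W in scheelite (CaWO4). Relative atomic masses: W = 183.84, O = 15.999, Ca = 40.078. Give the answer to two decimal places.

Molar mass of CaWO4: 1·40.078 + 1·183.84 + 4·15.999 = 287.914 g/mol.
Mass of W per formula unit: 1 × 183.84 = 183.840 g.
Weight fraction W = 183.840 / 287.914 = 0.6385.

63.85 mass %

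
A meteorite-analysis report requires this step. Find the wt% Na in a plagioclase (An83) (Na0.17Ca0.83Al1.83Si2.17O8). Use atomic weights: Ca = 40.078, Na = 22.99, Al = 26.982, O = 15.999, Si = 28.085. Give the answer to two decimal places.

1.42 mass %

Formula mass = 0.17×22.99 + 0.83×40.078 + 1.83×26.982 + 2.17×28.085 + 8×15.999 = 275.487 g/mol, of which 3.908 g is Na.
So Na makes up 3.908/275.487 = 0.0142 of the mass, i.e. 1.42%.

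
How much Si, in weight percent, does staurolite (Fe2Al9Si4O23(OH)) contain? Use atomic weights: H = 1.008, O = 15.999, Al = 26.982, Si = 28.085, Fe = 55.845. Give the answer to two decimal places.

Molar mass of Fe2Al9Si4O23(OH): 2·55.845 + 9·26.982 + 4·28.085 + 24·15.999 + 1·1.008 = 851.852 g/mol.
Mass of Si per formula unit: 4 × 28.085 = 112.340 g.
Weight fraction Si = 112.340 / 851.852 = 0.1319.

13.19 weight percent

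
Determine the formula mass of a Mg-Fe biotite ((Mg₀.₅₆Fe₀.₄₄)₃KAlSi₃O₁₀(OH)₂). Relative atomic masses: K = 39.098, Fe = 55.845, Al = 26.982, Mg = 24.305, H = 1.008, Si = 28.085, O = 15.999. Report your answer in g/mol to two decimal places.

458.89 g/mol

Mg: 1.68 × 24.305 = 40.8324
Fe: 1.32 × 55.845 = 73.7154
K: 1 × 39.098 = 39.0980
Al: 1 × 26.982 = 26.9820
Si: 3 × 28.085 = 84.2550
O: 12 × 15.999 = 191.9880
H: 2 × 1.008 = 2.0160
Summing the contributions gives the formula mass.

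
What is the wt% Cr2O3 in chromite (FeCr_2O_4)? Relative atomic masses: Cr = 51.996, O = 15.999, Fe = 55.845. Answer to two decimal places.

67.90 wt%

Molar mass of FeCr_2O_4 = 1×55.845 + 2×51.996 + 4×15.999 = 223.833 g/mol.
Each formula unit contains 2 Cr, equivalent to 2/2 = 1.0000 mol Cr2O3.
M(Cr2O3) = 2×51.996 + 3×15.999 = 151.989 g/mol.
Mass of Cr2O3 per formula unit = 1.0000 × 151.989 = 151.989 g.
Cr2O3 wt% = 151.989 / 223.833 × 100 = 67.90%.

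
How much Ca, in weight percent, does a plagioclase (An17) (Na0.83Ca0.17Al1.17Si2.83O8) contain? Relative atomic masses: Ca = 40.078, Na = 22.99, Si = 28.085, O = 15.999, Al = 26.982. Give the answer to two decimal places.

M(Na0.83Ca0.17Al1.17Si2.83O8) = 264.936 g/mol.
Ca contributes 0.17 × 40.078 = 6.813 g per mole.
6.813/264.936 = 0.0257 → 2.57%.

2.57 weight percent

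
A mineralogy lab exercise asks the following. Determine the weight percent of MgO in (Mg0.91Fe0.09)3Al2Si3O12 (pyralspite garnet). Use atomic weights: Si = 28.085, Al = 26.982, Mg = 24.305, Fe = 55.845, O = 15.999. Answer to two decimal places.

26.73 wt%

M((Mg0.91Fe0.09)3Al2Si3O12) = 411.638 g/mol; M(MgO) = 40.304 g/mol.
Moles MgO per formula unit = 2.73 Mg ÷ 1 = 2.7300.
MgO fraction = (2.7300 × 40.304) / 411.638 = 110.030/411.638 = 0.2673.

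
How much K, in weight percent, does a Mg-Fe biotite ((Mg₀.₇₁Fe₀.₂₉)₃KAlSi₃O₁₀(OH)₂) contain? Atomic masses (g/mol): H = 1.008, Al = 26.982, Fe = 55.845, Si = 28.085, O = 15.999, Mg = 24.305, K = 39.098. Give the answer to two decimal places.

Molar mass of (Mg₀.₇₁Fe₀.₂₉)₃KAlSi₃O₁₀(OH)₂: 2.13×24.305 + 0.87×55.845 + 1×39.098 + 1×26.982 + 3×28.085 + 12×15.999 + 2×1.008 = 444.694 g/mol.
Mass of K per formula unit: 1 × 39.098 = 39.098 g.
Weight fraction K = 39.098 / 444.694 = 0.0879.

8.79 weight percent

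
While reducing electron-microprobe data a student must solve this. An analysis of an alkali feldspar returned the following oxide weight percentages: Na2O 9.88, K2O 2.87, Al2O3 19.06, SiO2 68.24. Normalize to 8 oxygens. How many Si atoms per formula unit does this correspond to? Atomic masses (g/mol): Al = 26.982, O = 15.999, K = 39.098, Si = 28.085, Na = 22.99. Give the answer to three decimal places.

Na2O: 9.88/61.979 = 0.15941 mol → 0.31882 mol Na, 0.15941 mol O.
K2O: 2.87/94.195 = 0.03047 mol → 0.06094 mol K, 0.03047 mol O.
Al2O3: 19.06/101.961 = 0.18693 mol → 0.37386 mol Al, 0.56079 mol O.
SiO2: 68.24/60.083 = 1.13576 mol → 1.13576 mol Si, 2.27152 mol O.
Total oxygen = 3.02219 mol. Normalization factor = 8/3.02219 = 2.64709.
Si per 8 O = 1.13576 × 2.64709 = 3.006.

3.006 Si apfu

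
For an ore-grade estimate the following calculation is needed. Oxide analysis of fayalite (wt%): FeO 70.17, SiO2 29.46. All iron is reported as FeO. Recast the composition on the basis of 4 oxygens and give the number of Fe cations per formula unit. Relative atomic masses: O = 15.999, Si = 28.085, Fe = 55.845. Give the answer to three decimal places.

1.996 Fe apfu

FeO: 70.17/71.844 = 0.97670 mol → 0.97670 mol Fe, 0.97670 mol O.
SiO2: 29.46/60.083 = 0.49032 mol → 0.49032 mol Si, 0.98064 mol O.
Total oxygen = 1.95734 mol. Normalization factor = 4/1.95734 = 2.04359.
Fe per 4 O = 0.97670 × 2.04359 = 1.996.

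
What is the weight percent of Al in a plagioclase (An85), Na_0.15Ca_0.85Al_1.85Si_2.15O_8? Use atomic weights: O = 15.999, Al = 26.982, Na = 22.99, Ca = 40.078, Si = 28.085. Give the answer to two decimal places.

Molar mass of Na_0.15Ca_0.85Al_1.85Si_2.15O_8: 0.15·22.99 + 0.85·40.078 + 1.85·26.982 + 2.15·28.085 + 8·15.999 = 275.806 g/mol.
Mass of Al per formula unit: 1.85 × 26.982 = 49.917 g.
Weight fraction Al = 49.917 / 275.806 = 0.1810.

18.10 wt%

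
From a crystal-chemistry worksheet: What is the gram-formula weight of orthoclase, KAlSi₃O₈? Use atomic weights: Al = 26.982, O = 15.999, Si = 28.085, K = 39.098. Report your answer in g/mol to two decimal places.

278.33 g/mol

M = 1*39.098 + 1*26.982 + 3*28.085 + 8*15.999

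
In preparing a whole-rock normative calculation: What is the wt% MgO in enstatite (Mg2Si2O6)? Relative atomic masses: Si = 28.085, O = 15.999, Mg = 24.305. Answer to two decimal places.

40.15 wt%

Formula mass = 200.774 g/mol.
2 Mg → 2.0000 mol MgO per formula unit; M(MgO) = 40.304, so MgO mass = 80.608 g.
80.608/200.774 × 100 = 40.15 wt%.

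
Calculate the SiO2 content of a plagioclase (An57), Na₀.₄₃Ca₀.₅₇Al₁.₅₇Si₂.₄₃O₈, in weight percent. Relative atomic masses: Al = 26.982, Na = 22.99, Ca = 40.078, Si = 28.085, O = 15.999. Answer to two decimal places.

Formula mass = 271.330 g/mol.
2.43 Si → 2.4300 mol SiO2 per formula unit; M(SiO2) = 60.083, so SiO2 mass = 146.002 g.
146.002/271.330 × 100 = 53.81 wt%.

53.81 wt%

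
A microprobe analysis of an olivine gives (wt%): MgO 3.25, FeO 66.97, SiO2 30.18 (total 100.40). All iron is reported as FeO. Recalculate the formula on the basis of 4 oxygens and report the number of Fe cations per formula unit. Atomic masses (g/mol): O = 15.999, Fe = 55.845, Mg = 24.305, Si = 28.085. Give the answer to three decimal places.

1.848 Fe apfu

3.25 wt% MgO ÷ 40.304 g/mol = 0.08064 mol, giving 0.08064 Mg and 0.08064 O.
66.97 wt% FeO ÷ 71.844 g/mol = 0.93216 mol, giving 0.93216 Fe and 0.93216 O.
30.18 wt% SiO2 ÷ 60.083 g/mol = 0.50231 mol, giving 0.50231 Si and 1.00462 O.
Oxygen sums to 2.01742; scaling by 4/2.01742 = 1.98273 puts the formula on 4 O.
Fe: 0.93216 × 1.98273 = 1.848 atoms per formula unit.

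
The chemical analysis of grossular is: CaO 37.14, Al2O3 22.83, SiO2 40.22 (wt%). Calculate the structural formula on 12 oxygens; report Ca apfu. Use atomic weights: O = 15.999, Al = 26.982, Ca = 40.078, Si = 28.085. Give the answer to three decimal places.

2.973 Ca apfu

CaO (M=56.077): mol = 0.66230; Ca = 0.66230, O = 0.66230.
Al2O3 (M=101.961): mol = 0.22391; Al = 0.44782, O = 0.67173.
SiO2 (M=60.083): mol = 0.66941; Si = 0.66941, O = 1.33882.
ΣO = 2.67285; factor = 12/ΣO = 4.48959.
Ca apfu = 0.66230 × 4.48959 = 2.973.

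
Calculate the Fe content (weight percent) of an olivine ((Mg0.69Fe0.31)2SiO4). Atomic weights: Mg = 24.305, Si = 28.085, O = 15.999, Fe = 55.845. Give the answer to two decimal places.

21.61 weight percent

M((Mg0.69Fe0.31)2SiO4) = 160.246 g/mol.
Fe contributes 0.62 × 55.845 = 34.624 g per mole.
34.624/160.246 = 0.2161 → 21.61%.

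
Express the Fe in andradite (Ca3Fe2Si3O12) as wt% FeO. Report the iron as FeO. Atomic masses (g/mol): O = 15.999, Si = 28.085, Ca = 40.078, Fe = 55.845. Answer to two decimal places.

28.28 wt%

M(Ca3Fe2Si3O12) = 508.167 g/mol; M(FeO) = 71.844 g/mol.
Moles FeO per formula unit = 2 Fe ÷ 1 = 2.0000.
FeO fraction = (2.0000 × 71.844) / 508.167 = 143.688/508.167 = 0.2828.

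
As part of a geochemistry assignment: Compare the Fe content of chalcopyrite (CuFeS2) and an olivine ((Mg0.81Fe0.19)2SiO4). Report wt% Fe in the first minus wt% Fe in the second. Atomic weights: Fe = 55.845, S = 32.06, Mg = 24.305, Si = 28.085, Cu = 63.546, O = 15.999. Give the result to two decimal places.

16.53 percentage points

M(CuFeS2) = 183.511 g/mol, so wt% Fe = 55.845/183.511 × 100 = 30.43%.
M((Mg0.81Fe0.19)2SiO4) = 152.676 g/mol, so wt% Fe = 21.221/152.676 × 100 = 13.90%.
30.43 − 13.90 = 16.53 pp.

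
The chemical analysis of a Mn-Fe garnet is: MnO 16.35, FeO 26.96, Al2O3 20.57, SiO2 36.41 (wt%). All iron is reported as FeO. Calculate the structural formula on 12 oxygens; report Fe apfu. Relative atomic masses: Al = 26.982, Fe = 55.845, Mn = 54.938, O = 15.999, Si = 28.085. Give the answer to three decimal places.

1.859 Fe apfu

16.35 wt% MnO ÷ 70.937 g/mol = 0.23049 mol, giving 0.23049 Mn and 0.23049 O.
26.96 wt% FeO ÷ 71.844 g/mol = 0.37526 mol, giving 0.37526 Fe and 0.37526 O.
20.57 wt% Al2O3 ÷ 101.961 g/mol = 0.20174 mol, giving 0.40348 Al and 0.60522 O.
36.41 wt% SiO2 ÷ 60.083 g/mol = 0.60600 mol, giving 0.60600 Si and 1.21200 O.
Oxygen sums to 2.42297; scaling by 12/2.42297 = 4.95260 puts the formula on 12 O.
Fe: 0.37526 × 4.95260 = 1.859 atoms per formula unit.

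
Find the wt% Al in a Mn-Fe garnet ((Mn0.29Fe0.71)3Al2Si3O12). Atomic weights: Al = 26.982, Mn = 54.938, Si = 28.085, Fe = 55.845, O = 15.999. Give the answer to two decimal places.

Formula mass = 0.87*54.938 + 2.13*55.845 + 2*26.982 + 3*28.085 + 12*15.999 = 496.953 g/mol, of which 53.964 g is Al.
So Al makes up 53.964/496.953 = 0.1086 of the mass, i.e. 10.86%.

10.86 wt%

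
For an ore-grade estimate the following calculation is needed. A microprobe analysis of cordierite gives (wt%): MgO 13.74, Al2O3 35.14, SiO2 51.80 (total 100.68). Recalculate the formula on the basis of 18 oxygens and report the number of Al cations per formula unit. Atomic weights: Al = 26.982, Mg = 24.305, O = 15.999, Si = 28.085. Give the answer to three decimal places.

4.003 Al apfu

MgO: 13.74/40.304 = 0.34091 mol → 0.34091 mol Mg, 0.34091 mol O.
Al2O3: 35.14/101.961 = 0.34464 mol → 0.68928 mol Al, 1.03392 mol O.
SiO2: 51.80/60.083 = 0.86214 mol → 0.86214 mol Si, 1.72428 mol O.
Total oxygen = 3.09911 mol. Normalization factor = 18/3.09911 = 5.80812.
Al per 18 O = 0.68928 × 5.80812 = 4.003.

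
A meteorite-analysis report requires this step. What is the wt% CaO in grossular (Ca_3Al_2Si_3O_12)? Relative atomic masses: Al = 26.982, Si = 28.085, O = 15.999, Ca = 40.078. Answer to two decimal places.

Formula mass = 450.441 g/mol.
3 Ca → 3.0000 mol CaO per formula unit; M(CaO) = 56.077, so CaO mass = 168.231 g.
168.231/450.441 × 100 = 37.35 wt%.

37.35 wt%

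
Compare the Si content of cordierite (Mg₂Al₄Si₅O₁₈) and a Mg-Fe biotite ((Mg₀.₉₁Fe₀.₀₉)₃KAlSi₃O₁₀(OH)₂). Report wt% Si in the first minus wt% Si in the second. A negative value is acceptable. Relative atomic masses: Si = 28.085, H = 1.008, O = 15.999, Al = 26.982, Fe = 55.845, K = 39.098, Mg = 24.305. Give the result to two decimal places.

4.22 percentage points

M(Mg₂Al₄Si₅O₁₈) = 584.945 g/mol, so wt% Si = 140.425/584.945 × 100 = 24.01%.
M((Mg₀.₉₁Fe₀.₀₉)₃KAlSi₃O₁₀(OH)₂) = 425.770 g/mol, so wt% Si = 84.255/425.770 × 100 = 19.79%.
24.01 − 19.79 = 4.22 pp.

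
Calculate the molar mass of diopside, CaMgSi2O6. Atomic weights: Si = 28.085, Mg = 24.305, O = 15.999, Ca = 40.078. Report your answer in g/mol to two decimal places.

Ca: 1 × 40.078 = 40.0780
Mg: 1 × 24.305 = 24.3050
Si: 2 × 28.085 = 56.1700
O: 6 × 15.999 = 95.9940
Summing the contributions gives the formula mass.

216.55 g/mol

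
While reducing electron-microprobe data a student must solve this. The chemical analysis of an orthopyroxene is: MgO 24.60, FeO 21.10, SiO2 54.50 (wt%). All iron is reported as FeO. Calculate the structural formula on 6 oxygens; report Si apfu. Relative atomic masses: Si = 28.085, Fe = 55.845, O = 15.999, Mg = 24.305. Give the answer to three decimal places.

MgO (M=40.304): mol = 0.61036; Mg = 0.61036, O = 0.61036.
FeO (M=71.844): mol = 0.29369; Fe = 0.29369, O = 0.29369.
SiO2 (M=60.083): mol = 0.90708; Si = 0.90708, O = 1.81416.
ΣO = 2.71821; factor = 6/ΣO = 2.20733.
Si apfu = 0.90708 × 2.20733 = 2.002.

2.002 Si apfu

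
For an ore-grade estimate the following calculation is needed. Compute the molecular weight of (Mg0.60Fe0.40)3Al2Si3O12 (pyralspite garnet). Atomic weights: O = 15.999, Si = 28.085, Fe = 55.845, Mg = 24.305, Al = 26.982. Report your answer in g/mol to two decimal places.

440.97 g/mol

Mg: 1.80 × 24.305 = 43.7490
Fe: 1.20 × 55.845 = 67.0140
Al: 2 × 26.982 = 53.9640
Si: 3 × 28.085 = 84.2550
O: 12 × 15.999 = 191.9880
Summing the contributions gives the formula mass.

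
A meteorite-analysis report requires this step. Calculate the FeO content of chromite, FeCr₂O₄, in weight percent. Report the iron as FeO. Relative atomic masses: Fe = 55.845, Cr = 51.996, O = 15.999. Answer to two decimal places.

Molar mass of FeCr₂O₄ = 1×55.845 + 2×51.996 + 4×15.999 = 223.833 g/mol.
Each formula unit contains 1 Fe, equivalent to 1/1 = 1.0000 mol FeO.
M(FeO) = 1×55.845 + 1×15.999 = 71.844 g/mol.
Mass of FeO per formula unit = 1.0000 × 71.844 = 71.844 g.
FeO wt% = 71.844 / 223.833 × 100 = 32.10%.

32.10 wt%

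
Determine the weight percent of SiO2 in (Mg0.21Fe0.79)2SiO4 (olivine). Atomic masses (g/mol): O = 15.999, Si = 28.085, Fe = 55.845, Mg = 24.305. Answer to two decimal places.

31.54 wt%

M((Mg0.21Fe0.79)2SiO4) = 190.524 g/mol; M(SiO2) = 60.083 g/mol.
Moles SiO2 per formula unit = 1 Si ÷ 1 = 1.0000.
SiO2 fraction = (1.0000 × 60.083) / 190.524 = 60.083/190.524 = 0.3154.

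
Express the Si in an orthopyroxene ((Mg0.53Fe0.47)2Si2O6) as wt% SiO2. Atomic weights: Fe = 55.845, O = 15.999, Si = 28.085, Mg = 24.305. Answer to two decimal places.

Molar mass of (Mg0.53Fe0.47)2Si2O6 = 1.06×24.305 + 0.94×55.845 + 2×28.085 + 6×15.999 = 230.422 g/mol.
Each formula unit contains 2 Si, equivalent to 2/1 = 2.0000 mol SiO2.
M(SiO2) = 1×28.085 + 2×15.999 = 60.083 g/mol.
Mass of SiO2 per formula unit = 2.0000 × 60.083 = 120.166 g.
SiO2 wt% = 120.166 / 230.422 × 100 = 52.15%.

52.15 wt%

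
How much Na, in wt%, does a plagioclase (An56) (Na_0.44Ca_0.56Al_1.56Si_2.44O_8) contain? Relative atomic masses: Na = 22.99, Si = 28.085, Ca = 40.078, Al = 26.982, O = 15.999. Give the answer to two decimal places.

3.73 wt%

M(Na_0.44Ca_0.56Al_1.56Si_2.44O_8) = 271.171 g/mol.
Na contributes 0.44 × 22.99 = 10.116 g per mole.
10.116/271.171 = 0.0373 → 3.73%.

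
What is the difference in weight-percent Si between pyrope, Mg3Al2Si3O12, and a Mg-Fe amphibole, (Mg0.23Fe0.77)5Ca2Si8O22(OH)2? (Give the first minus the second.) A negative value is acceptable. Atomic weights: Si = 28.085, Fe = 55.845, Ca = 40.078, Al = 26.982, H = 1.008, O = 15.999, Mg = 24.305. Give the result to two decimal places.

-3.16 percentage points

First mineral: 84.255 g Si in 403.122 g formula = 20.90 wt% Si.
Second mineral: 224.680 g Si in 933.782 g formula = 24.06 wt% Si.
20.90% − 24.06% gives a difference of -3.16 percentage points.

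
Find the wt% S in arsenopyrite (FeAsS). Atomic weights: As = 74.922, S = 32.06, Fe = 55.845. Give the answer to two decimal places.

Formula mass = 1*55.845 + 1*74.922 + 1*32.06 = 162.827 g/mol, of which 32.060 g is S.
So S makes up 32.060/162.827 = 0.1969 of the mass, i.e. 19.69%.

19.69 weight percent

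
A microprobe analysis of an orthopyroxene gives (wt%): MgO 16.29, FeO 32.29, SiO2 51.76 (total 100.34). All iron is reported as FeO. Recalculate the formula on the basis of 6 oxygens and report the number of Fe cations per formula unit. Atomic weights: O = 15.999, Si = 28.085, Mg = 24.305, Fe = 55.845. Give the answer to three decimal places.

1.047 Fe apfu

MgO (M=40.304): mol = 0.40418; Mg = 0.40418, O = 0.40418.
FeO (M=71.844): mol = 0.44945; Fe = 0.44945, O = 0.44945.
SiO2 (M=60.083): mol = 0.86147; Si = 0.86147, O = 1.72294.
ΣO = 2.57657; factor = 6/ΣO = 2.32868.
Fe apfu = 0.44945 × 2.32868 = 1.047.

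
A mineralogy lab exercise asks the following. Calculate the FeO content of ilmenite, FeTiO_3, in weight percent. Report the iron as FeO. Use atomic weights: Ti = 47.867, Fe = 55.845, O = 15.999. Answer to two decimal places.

Formula mass = 151.709 g/mol.
1 Fe → 1.0000 mol FeO per formula unit; M(FeO) = 71.844, so FeO mass = 71.844 g.
71.844/151.709 × 100 = 47.36 wt%.

47.36 wt%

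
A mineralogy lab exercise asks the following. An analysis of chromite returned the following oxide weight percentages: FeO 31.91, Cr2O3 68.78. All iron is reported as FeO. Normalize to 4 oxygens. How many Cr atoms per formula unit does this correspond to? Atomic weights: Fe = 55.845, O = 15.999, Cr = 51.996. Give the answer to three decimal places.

2.009 Cr apfu

FeO: 31.91/71.844 = 0.44416 mol → 0.44416 mol Fe, 0.44416 mol O.
Cr2O3: 68.78/151.989 = 0.45253 mol → 0.90506 mol Cr, 1.35759 mol O.
Total oxygen = 1.80175 mol. Normalization factor = 4/1.80175 = 2.22006.
Cr per 4 O = 0.90506 × 2.22006 = 2.009.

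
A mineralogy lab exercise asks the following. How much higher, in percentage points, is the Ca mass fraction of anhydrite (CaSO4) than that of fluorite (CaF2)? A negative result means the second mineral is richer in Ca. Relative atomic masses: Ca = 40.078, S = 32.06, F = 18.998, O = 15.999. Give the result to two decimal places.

Ca in CaSO4: molar mass 136.134 g/mol; 1×40.078 = 40.078 g → 29.44 wt%.
Ca in CaF2: molar mass 78.074 g/mol; 1×40.078 = 40.078 g → 51.33 wt%.
Difference = 29.44 − 51.33 = -21.89 percentage points.

-21.89 percentage points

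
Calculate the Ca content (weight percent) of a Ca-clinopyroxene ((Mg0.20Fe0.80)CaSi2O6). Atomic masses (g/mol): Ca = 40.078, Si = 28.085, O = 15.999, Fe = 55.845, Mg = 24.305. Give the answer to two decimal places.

16.58 weight percent

Molar mass of (Mg0.20Fe0.80)CaSi2O6: 0.20*24.305 + 0.80*55.845 + 1*40.078 + 2*28.085 + 6*15.999 = 241.779 g/mol.
Mass of Ca per formula unit: 1 × 40.078 = 40.078 g.
Weight fraction Ca = 40.078 / 241.779 = 0.1658.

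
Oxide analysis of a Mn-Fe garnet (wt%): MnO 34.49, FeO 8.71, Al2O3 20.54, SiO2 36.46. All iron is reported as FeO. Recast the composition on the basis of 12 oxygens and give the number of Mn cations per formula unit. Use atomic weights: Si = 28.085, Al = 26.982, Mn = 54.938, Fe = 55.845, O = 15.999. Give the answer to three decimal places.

34.49 wt% MnO ÷ 70.937 g/mol = 0.48621 mol, giving 0.48621 Mn and 0.48621 O.
8.71 wt% FeO ÷ 71.844 g/mol = 0.12123 mol, giving 0.12123 Fe and 0.12123 O.
20.54 wt% Al2O3 ÷ 101.961 g/mol = 0.20145 mol, giving 0.40290 Al and 0.60435 O.
36.46 wt% SiO2 ÷ 60.083 g/mol = 0.60683 mol, giving 0.60683 Si and 1.21366 O.
Oxygen sums to 2.42545; scaling by 12/2.42545 = 4.94754 puts the formula on 12 O.
Mn: 0.48621 × 4.94754 = 2.406 atoms per formula unit.

2.406 Mn apfu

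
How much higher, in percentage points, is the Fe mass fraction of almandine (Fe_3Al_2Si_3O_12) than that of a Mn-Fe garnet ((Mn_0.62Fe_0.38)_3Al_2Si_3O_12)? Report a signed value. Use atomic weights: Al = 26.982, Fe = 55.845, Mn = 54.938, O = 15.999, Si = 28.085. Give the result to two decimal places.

20.83 percentage points

M(Fe_3Al_2Si_3O_12) = 497.742 g/mol, so wt% Fe = 167.535/497.742 × 100 = 33.66%.
M((Mn_0.62Fe_0.38)_3Al_2Si_3O_12) = 496.055 g/mol, so wt% Fe = 63.663/496.055 × 100 = 12.83%.
33.66 − 12.83 = 20.83 pp.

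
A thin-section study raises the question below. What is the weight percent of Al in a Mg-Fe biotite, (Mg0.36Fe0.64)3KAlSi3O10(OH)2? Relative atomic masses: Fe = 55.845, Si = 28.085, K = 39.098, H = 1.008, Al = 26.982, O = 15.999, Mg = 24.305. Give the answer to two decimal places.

Molar mass of (Mg0.36Fe0.64)3KAlSi3O10(OH)2: 1.08×24.305 + 1.92×55.845 + 1×39.098 + 1×26.982 + 3×28.085 + 12×15.999 + 2×1.008 = 477.811 g/mol.
Mass of Al per formula unit: 1 × 26.982 = 26.982 g.
Weight fraction Al = 26.982 / 477.811 = 0.0565.

5.65 mass %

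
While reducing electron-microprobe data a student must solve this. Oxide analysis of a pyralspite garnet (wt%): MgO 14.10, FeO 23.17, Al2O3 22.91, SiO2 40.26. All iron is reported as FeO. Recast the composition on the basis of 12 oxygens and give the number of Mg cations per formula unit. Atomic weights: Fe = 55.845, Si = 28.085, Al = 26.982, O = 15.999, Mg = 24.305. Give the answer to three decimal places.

MgO (M=40.304): mol = 0.34984; Mg = 0.34984, O = 0.34984.
FeO (M=71.844): mol = 0.32250; Fe = 0.32250, O = 0.32250.
Al2O3 (M=101.961): mol = 0.22469; Al = 0.44938, O = 0.67407.
SiO2 (M=60.083): mol = 0.67007; Si = 0.67007, O = 1.34014.
ΣO = 2.68655; factor = 12/ΣO = 4.46670.
Mg apfu = 0.34984 × 4.46670 = 1.563.

1.563 Mg apfu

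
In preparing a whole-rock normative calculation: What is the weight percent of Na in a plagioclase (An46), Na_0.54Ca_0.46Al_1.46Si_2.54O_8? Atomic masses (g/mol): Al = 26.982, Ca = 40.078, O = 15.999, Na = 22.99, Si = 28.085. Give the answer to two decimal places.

Formula mass = 0.54·22.99 + 0.46·40.078 + 1.46·26.982 + 2.54·28.085 + 8·15.999 = 269.572 g/mol, of which 12.415 g is Na.
So Na makes up 12.415/269.572 = 0.0461 of the mass, i.e. 4.61%.

4.61 mass %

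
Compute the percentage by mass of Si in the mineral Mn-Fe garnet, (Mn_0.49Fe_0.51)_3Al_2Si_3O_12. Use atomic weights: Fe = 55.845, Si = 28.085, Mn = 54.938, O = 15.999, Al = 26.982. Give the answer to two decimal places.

M((Mn_0.49Fe_0.51)_3Al_2Si_3O_12) = 496.409 g/mol.
Si contributes 3 × 28.085 = 84.255 g per mole.
84.255/496.409 = 0.1697 → 16.97%.

16.97 mass %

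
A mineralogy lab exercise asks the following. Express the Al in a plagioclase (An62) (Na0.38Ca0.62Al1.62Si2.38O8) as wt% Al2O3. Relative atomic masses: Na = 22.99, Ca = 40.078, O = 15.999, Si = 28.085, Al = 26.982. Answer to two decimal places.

30.35 wt%

Molar mass of Na0.38Ca0.62Al1.62Si2.38O8 = 0.38·22.99 + 0.62·40.078 + 1.62·26.982 + 2.38·28.085 + 8·15.999 = 272.130 g/mol.
Each formula unit contains 1.62 Al, equivalent to 1.62/2 = 0.8100 mol Al2O3.
M(Al2O3) = 2×26.982 + 3×15.999 = 101.961 g/mol.
Mass of Al2O3 per formula unit = 0.8100 × 101.961 = 82.588 g.
Al2O3 wt% = 82.588 / 272.130 × 100 = 30.35%.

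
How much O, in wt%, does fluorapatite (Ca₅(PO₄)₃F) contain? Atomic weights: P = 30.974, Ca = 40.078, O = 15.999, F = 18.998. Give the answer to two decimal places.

Molar mass of Ca₅(PO₄)₃F: 5*40.078 + 3*30.974 + 12*15.999 + 1*18.998 = 504.298 g/mol.
Mass of O per formula unit: 12 × 15.999 = 191.988 g.
Weight fraction O = 191.988 / 504.298 = 0.3807.

38.07 wt%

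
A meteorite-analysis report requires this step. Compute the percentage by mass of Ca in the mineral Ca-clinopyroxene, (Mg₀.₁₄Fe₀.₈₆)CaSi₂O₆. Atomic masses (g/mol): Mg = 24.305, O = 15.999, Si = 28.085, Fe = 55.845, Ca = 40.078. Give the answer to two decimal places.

16.45 mass %

M((Mg₀.₁₄Fe₀.₈₆)CaSi₂O₆) = 243.671 g/mol.
Ca contributes 1 × 40.078 = 40.078 g per mole.
40.078/243.671 = 0.1645 → 16.45%.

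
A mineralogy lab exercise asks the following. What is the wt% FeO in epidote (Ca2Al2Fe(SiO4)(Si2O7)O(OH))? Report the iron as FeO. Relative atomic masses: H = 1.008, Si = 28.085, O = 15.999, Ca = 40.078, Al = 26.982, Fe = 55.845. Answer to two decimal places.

14.87 wt%

Molar mass of Ca2Al2Fe(SiO4)(Si2O7)O(OH) = 2×40.078 + 2×26.982 + 1×55.845 + 3×28.085 + 13×15.999 + 1×1.008 = 483.215 g/mol.
Each formula unit contains 1 Fe, equivalent to 1/1 = 1.0000 mol FeO.
M(FeO) = 1×55.845 + 1×15.999 = 71.844 g/mol.
Mass of FeO per formula unit = 1.0000 × 71.844 = 71.844 g.
FeO wt% = 71.844 / 483.215 × 100 = 14.87%.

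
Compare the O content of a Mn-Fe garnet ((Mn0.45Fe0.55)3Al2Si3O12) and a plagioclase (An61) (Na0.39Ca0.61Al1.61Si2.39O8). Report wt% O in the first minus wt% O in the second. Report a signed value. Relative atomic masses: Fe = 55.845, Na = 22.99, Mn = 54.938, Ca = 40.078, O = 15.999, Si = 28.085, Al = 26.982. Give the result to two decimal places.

M((Mn0.45Fe0.55)3Al2Si3O12) = 496.518 g/mol, so wt% O = 191.988/496.518 × 100 = 38.67%.
M(Na0.39Ca0.61Al1.61Si2.39O8) = 271.970 g/mol, so wt% O = 127.992/271.970 × 100 = 47.06%.
38.67 − 47.06 = -8.39 pp.

-8.39 percentage points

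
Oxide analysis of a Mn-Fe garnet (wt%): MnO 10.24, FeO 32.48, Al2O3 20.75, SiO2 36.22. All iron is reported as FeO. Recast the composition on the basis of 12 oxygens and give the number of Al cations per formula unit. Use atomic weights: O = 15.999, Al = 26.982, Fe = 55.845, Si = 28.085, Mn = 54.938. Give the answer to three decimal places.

2.024 Al apfu

MnO (M=70.937): mol = 0.14435; Mn = 0.14435, O = 0.14435.
FeO (M=71.844): mol = 0.45209; Fe = 0.45209, O = 0.45209.
Al2O3 (M=101.961): mol = 0.20351; Al = 0.40702, O = 0.61053.
SiO2 (M=60.083): mol = 0.60283; Si = 0.60283, O = 1.20566.
ΣO = 2.41263; factor = 12/ΣO = 4.97383.
Al apfu = 0.40702 × 4.97383 = 2.024.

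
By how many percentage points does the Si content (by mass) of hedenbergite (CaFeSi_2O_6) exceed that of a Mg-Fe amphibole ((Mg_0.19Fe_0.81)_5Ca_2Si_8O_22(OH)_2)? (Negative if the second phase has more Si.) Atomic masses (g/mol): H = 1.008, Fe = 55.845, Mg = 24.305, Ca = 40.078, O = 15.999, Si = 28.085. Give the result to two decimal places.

-1.26 percentage points

First mineral: 56.170 g Si in 248.087 g formula = 22.64 wt% Si.
Second mineral: 224.680 g Si in 940.090 g formula = 23.90 wt% Si.
22.64% − 23.90% gives a difference of -1.26 percentage points.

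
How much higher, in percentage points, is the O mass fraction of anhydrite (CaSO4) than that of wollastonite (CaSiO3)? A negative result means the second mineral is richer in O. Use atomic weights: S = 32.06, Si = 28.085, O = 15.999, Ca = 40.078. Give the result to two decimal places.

5.69 percentage points

O in CaSO4: molar mass 136.134 g/mol; 4×15.999 = 63.996 g → 47.01 wt%.
O in CaSiO3: molar mass 116.160 g/mol; 3×15.999 = 47.997 g → 41.32 wt%.
Difference = 47.01 − 41.32 = 5.69 percentage points.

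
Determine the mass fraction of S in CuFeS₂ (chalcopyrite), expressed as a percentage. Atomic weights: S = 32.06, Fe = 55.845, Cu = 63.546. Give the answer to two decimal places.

34.94 wt%

M(CuFeS₂) = 183.511 g/mol.
S contributes 2 × 32.06 = 64.120 g per mole.
64.120/183.511 = 0.3494 → 34.94%.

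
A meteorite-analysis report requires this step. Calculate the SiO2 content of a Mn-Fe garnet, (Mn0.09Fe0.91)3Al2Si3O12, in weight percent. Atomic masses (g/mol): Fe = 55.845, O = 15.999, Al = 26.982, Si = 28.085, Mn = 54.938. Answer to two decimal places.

36.23 wt%

Molar mass of (Mn0.09Fe0.91)3Al2Si3O12 = 0.27*54.938 + 2.73*55.845 + 2*26.982 + 3*28.085 + 12*15.999 = 497.497 g/mol.
Each formula unit contains 3 Si, equivalent to 3/1 = 3.0000 mol SiO2.
M(SiO2) = 1×28.085 + 2×15.999 = 60.083 g/mol.
Mass of SiO2 per formula unit = 3.0000 × 60.083 = 180.249 g.
SiO2 wt% = 180.249 / 497.497 × 100 = 36.23%.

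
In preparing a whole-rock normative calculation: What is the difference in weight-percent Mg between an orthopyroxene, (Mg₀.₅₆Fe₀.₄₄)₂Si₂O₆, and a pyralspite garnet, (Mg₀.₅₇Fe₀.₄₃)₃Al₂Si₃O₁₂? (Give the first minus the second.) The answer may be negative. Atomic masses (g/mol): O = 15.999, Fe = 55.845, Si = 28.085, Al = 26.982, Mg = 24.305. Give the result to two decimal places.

2.55 percentage points

Mg in (Mg₀.₅₆Fe₀.₄₄)₂Si₂O₆: molar mass 228.529 g/mol; 1.12×24.305 = 27.222 g → 11.91 wt%.
Mg in (Mg₀.₅₇Fe₀.₄₃)₃Al₂Si₃O₁₂: molar mass 443.809 g/mol; 1.71×24.305 = 41.562 g → 9.36 wt%.
Difference = 11.91 − 9.36 = 2.55 percentage points.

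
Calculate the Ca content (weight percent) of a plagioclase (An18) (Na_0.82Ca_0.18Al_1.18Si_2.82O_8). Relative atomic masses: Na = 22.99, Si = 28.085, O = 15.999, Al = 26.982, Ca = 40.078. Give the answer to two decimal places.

Formula mass = 0.82×22.99 + 0.18×40.078 + 1.18×26.982 + 2.82×28.085 + 8×15.999 = 265.096 g/mol, of which 7.214 g is Ca.
So Ca makes up 7.214/265.096 = 0.0272 of the mass, i.e. 2.72%.

2.72 weight percent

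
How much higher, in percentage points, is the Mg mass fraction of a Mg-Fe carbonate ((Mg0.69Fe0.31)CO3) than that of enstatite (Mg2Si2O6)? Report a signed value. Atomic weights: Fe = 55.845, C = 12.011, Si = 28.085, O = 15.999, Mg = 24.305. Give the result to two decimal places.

First mineral: 16.770 g Mg in 94.090 g formula = 17.82 wt% Mg.
Second mineral: 48.610 g Mg in 200.774 g formula = 24.21 wt% Mg.
17.82% − 24.21% gives a difference of -6.39 percentage points.

-6.39 percentage points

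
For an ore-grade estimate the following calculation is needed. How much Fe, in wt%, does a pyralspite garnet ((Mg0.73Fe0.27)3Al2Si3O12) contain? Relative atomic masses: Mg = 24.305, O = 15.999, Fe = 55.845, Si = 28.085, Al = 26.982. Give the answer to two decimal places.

Molar mass of (Mg0.73Fe0.27)3Al2Si3O12: 2.19×24.305 + 0.81×55.845 + 2×26.982 + 3×28.085 + 12×15.999 = 428.669 g/mol.
Mass of Fe per formula unit: 0.81 × 55.845 = 45.234 g.
Weight fraction Fe = 45.234 / 428.669 = 0.1055.

10.55 wt%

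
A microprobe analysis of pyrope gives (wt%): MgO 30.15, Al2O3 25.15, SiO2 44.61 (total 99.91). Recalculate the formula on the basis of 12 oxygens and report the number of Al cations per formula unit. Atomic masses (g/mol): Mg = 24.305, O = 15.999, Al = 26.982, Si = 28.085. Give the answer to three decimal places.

1.991 Al apfu

MgO (M=40.304): mol = 0.74806; Mg = 0.74806, O = 0.74806.
Al2O3 (M=101.961): mol = 0.24666; Al = 0.49332, O = 0.73998.
SiO2 (M=60.083): mol = 0.74247; Si = 0.74247, O = 1.48494.
ΣO = 2.97298; factor = 12/ΣO = 4.03635.
Al apfu = 0.49332 × 4.03635 = 1.991.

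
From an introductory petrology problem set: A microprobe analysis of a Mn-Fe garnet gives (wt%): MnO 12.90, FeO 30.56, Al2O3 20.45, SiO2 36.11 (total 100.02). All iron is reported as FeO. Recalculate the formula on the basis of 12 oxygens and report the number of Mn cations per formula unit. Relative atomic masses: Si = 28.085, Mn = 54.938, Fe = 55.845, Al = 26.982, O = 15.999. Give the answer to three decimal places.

MnO (M=70.937): mol = 0.18185; Mn = 0.18185, O = 0.18185.
FeO (M=71.844): mol = 0.42537; Fe = 0.42537, O = 0.42537.
Al2O3 (M=101.961): mol = 0.20057; Al = 0.40114, O = 0.60171.
SiO2 (M=60.083): mol = 0.60100; Si = 0.60100, O = 1.20200.
ΣO = 2.41093; factor = 12/ΣO = 4.97733.
Mn apfu = 0.18185 × 4.97733 = 0.905.

0.905 Mn apfu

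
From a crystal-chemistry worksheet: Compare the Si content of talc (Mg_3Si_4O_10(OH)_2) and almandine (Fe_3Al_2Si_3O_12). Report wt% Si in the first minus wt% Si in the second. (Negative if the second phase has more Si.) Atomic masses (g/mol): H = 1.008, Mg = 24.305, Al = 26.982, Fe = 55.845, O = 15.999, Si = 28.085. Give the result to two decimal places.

First mineral: 112.340 g Si in 379.259 g formula = 29.62 wt% Si.
Second mineral: 84.255 g Si in 497.742 g formula = 16.93 wt% Si.
29.62% − 16.93% gives a difference of 12.69 percentage points.

12.69 percentage points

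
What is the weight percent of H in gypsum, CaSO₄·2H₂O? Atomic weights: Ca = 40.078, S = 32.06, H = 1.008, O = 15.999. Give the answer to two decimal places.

Molar mass of CaSO₄·2H₂O: 1*40.078 + 1*32.06 + 6*15.999 + 4*1.008 = 172.164 g/mol.
Mass of H per formula unit: 4 × 1.008 = 4.032 g.
Weight fraction H = 4.032 / 172.164 = 0.0234.

2.34 weight percent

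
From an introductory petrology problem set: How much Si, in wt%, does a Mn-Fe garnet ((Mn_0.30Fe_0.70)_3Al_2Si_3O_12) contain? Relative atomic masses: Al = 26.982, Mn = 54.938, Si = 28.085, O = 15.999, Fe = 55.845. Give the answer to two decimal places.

M((Mn_0.30Fe_0.70)_3Al_2Si_3O_12) = 496.926 g/mol.
Si contributes 3 × 28.085 = 84.255 g per mole.
84.255/496.926 = 0.1696 → 16.96%.

16.96 wt%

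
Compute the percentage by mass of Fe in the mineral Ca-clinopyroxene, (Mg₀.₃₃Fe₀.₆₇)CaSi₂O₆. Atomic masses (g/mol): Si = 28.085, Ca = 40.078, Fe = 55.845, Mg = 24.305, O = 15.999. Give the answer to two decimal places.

15.74 weight percent

M((Mg₀.₃₃Fe₀.₆₇)CaSi₂O₆) = 237.679 g/mol.
Fe contributes 0.67 × 55.845 = 37.416 g per mole.
37.416/237.679 = 0.1574 → 15.74%.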